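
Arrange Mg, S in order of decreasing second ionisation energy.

IE_2 is the cost of taking one more electron from the +1 cation: Mg⁺ still has 1 valence electron; S⁺ still has 5 valence electrons.
All are still removing valence electrons, so compare the +1 ions as you would atoms: IE_2 generally rises across a period (higher Z_eff) and falls down a group (larger shell), subject to the usual subshell exceptions.
Valence configurations: Mg⁺ [Ne]3s¹, S⁺ [Ne]3s²3p³.
Approximate IE_2 values (kJ/mol): Mg 1451, S 2252.
Overall IE_2 order: Mg < S.

S > Mg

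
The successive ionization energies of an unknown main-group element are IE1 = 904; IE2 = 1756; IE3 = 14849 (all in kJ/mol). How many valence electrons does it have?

2

Look for the largest jump between consecutive ionization energies: IE3/IE2 ≈ 8.5, far larger than any earlier ratio.
That jump marks the point where a core electron is being removed. So the atom has 2 valence electrons.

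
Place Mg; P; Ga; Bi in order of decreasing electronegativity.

P > Bi > Ga > Mg

Mg is in period 3, group 2; P is in period 3, group 15; Ga is in period 4, group 13; Bi is in period 6, group 15.
EN rises left→right (higher Z_eff, smaller atoms) and falls top→bottom (larger, more shielded atoms).
Here both period and group differ, so the two effects have to be weighed against each other.
Ga > Mg: the two effects oppose for this pair; the across-period effect wins (1.81 vs 1.31).
Bi > Ga: period and group pull opposite ways; the across-period shift dominates (2.02 vs 1.81).
P > Bi: P sits above Bi in group 15, so the down-group effect alone puts P higher.
Approximate values (Pauling): Mg 1.31, P 2.19, Ga 1.81, Bi 2.02.
So from highest to lowest: P > Bi > Ga > Mg.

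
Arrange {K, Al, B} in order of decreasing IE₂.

K > B > Al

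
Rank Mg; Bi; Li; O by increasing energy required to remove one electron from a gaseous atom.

Li is in period 2, group 1; O is in period 2, group 16; Mg is in period 3, group 2; Bi is in period 6, group 15.
IE₁ increases left→right with effective nuclear charge and decreases top→bottom as the valence shell moves farther out.
Neither a single period nor a single group — weigh both effects.
Bi > Li: period and group pull opposite ways; the across-period shift dominates (703 vs 520 kJ/mol).
Mg > Bi: period and group pull opposite ways; the down-group shift dominates (738 vs 703 kJ/mol).
O > Mg: relative to Mg, both the across-period and down-group shifts push O's first ionization energy up.
Tabulated first ionization energy (kJ/mol): Li 520, O 1314, Mg 738, Bi 703.
So from lowest to highest: Li < Bi < Mg < O.

Li < Bi < Mg < O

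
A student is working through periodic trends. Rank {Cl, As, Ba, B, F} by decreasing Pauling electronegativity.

B is in period 2, group 13; F is in period 2, group 17; Cl is in period 3, group 17; As is in period 4, group 15; Ba is in period 6, group 2.
Smaller atoms with higher effective nuclear charge are more electronegative.
Neither a single period nor a single group — weigh both effects.
B > Ba: both effects reinforce here, so B is clearly the higher of the two.
As > B: period and group pull opposite ways; the across-period shift dominates (2.18 vs 2.04).
Cl > As: relative to As, both the across-period and down-group shifts push Cl's electronegativity up.
F > Cl: they share group 17; the group trend gives F the larger value.
For reference (Pauling): B 2.04, F 3.98, Cl 3.16, As 2.18, Ba 0.89.
So from highest to lowest: F > Cl > As > B > Ba.

F > Cl > As > B > Ba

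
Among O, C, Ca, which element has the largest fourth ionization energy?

O

IE_4 is the cost of taking one more electron from the +3 cation: O³⁺ still has 3 valence electrons; C³⁺ still has 1 valence electron; Ca³⁺ is already 1 electron into the core.
Usually core removal costs more than valence removal, but here the competition is close: a tightly held n=2 valence electron can cost more to remove than an n=3 core electron, so the actual values have to decide it.
Valence configurations: O³⁺ [He]2s²2p¹, C³⁺ [He]2s¹.
Approximate IE_4 values (kJ/mol): O 7469, C 6223, Ca 6491.
Putting it together, IE_4: C < Ca < O.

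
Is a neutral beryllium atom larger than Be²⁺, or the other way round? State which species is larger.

Forming Be²⁺ removes 2 electrons from Be. Fewer electrons for the same nuclear charge means less shielding and a higher Z_eff on the remaining electrons, and for main-group metals the entire outer shell is lost.
A cation is smaller than its parent atom: Be²⁺ < Be.

Be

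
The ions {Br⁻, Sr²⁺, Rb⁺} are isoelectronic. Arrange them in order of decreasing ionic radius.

Br⁻, Rb⁺, Sr²⁺

All of these have 36 electrons, so size is governed by nuclear charge alone: the more protons, the stronger the pull on the same electron cloud, and the smaller the ion.
Nuclear charges: Sr²⁺ (Z=38), Rb⁺ (Z=37), Br⁻ (Z=35).
Largest to smallest: Br⁻ > Rb⁺ > Sr²⁺.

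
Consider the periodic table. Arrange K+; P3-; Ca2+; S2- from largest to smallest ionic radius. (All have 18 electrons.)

P3- > S2- > K+ > Ca2+

All of these have 18 electrons, so size is governed by nuclear charge alone: the more protons, the stronger the pull on the same electron cloud, and the smaller the ion.
Nuclear charges: Ca2+ (Z=20), K+ (Z=19), S2- (Z=16), P3- (Z=15).
Largest to smallest: P3- > S2- > K+ > Ca2+.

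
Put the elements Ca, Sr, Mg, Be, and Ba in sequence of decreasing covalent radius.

Ba > Sr > Ca > Mg > Be

Be is in period 2, group 2; Mg is in period 3, group 2; Ca is in period 4, group 2; Sr is in period 5, group 2; Ba is in period 6, group 2.
Radius decreases left→right (rising Z_eff, same n) and increases top→bottom (higher n).
All are in group 2, so atomic radius increases down the group.
So from largest to smallest: Ba > Sr > Ca > Mg > Be.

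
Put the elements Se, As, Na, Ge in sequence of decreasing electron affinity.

Se, Ge, As, Na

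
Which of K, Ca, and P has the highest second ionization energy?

After 1 electron has been removed, what remains? K⁺ is the bare [Ar] core; Ca⁺ still has 1 valence electron; P⁺ still has 4 valence electrons.
Core electrons are held far more tightly than valence electrons, so K tops the IE_2 order.
Valence configurations: Ca⁺ [Ar]4s¹, P⁺ [Ne]3s²3p².
Tabulated IE_2 (kJ/mol): K 3052, Ca 1145, P 1907.
Putting it together, IE_2: Ca < P < K.

K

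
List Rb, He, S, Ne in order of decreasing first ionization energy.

He is in period 1, group 18; Ne is in period 2, group 18; S is in period 3, group 16; Rb is in period 5, group 1.
Removing the outermost electron gets harder across a period and easier down a group.
Here both period and group differ, so the two effects have to be weighed against each other.
S > Rb: relative to Rb, both the across-period and down-group shifts push S's first ionization energy up.
Ne > S: both effects reinforce here, so Ne is clearly the higher of the two.
He > Ne: they share group 18; the group trend gives He the larger value.
Tabulated first ionization energy (kJ/mol): He 2372, Ne 2081, S 1000, Rb 403.
So from highest to lowest: He > Ne > S > Rb.

He > Ne > S > Rb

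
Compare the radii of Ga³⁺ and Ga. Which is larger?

Forming Ga³⁺ removes 3 electrons from Ga. Fewer electrons for the same nuclear charge means less shielding and a higher Z_eff on the remaining electrons, and for main-group metals the entire outer shell is lost.
A cation is smaller than its parent atom: Ga³⁺ < Ga.

Ga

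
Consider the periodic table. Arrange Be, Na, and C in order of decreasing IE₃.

Consider each +2 ion: Be²⁺ is the bare [He] core; Na²⁺ is already 1 electron into the core; C²⁺ still has 2 valence electrons.
Pulling an electron out of a noble-gas core costs far more than removing a remaining valence electron, so Na and Be sit at the high end of IE_3.
The numbers (kJ/mol): Be 14849, Na 6910, C 4620.
Overall IE_3 order: C < Na < Be.

Be, Na, C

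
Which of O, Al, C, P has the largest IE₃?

O

Consider each +2 ion: O²⁺ still has 4 valence electrons; Al²⁺ still has 1 valence electron; C²⁺ still has 2 valence electrons; P²⁺ still has 3 valence electrons.
All are still removing valence electrons, so compare the +2 ions as you would atoms: IE_3 generally rises across a period (higher Z_eff) and falls down a group (larger shell), subject to the usual subshell exceptions.
Valence configurations: O²⁺ [He]2s²2p², Al²⁺ [Ne]3s¹, C²⁺ [He]2s², P²⁺ [Ne]3s²3p¹.
The numbers (kJ/mol): O 5300, Al 2745, C 4620, P 2914.
Overall IE_3 order: Al < P < C < O.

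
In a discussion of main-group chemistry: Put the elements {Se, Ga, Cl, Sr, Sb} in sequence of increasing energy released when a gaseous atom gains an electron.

Cl is in period 3, group 17; Ga is in period 4, group 13; Se is in period 4, group 16; Sr is in period 5, group 2; Sb is in period 5, group 15.
Adding an electron releases more energy for atoms nearer the top right (short of the noble gases).
These span different periods and groups, so the two trends combine.
Ga > Sr: both effects reinforce here, so Ga is clearly the higher of the two.
Sb > Ga: period and group pull opposite ways; the across-period shift dominates (103 vs 29 kJ/mol).
Se > Sb: both effects reinforce here, so Se is clearly the higher of the two.
Cl > Se: both effects reinforce here, so Cl is clearly the higher of the two.
Approximate values (kJ/mol): Cl 349, Ga 29, Se 195, Sr 5, Sb 103.
So from lowest to highest: Sr < Ga < Sb < Se < Cl.

Sr < Ga < Sb < Se < Cl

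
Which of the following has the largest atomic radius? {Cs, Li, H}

Cs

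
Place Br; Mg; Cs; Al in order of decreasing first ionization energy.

Mg is in period 3, group 2; Al is in period 3, group 13; Br is in period 4, group 17; Cs is in period 6, group 1.
IE₁ increases left→right with effective nuclear charge and decreases top→bottom as the valence shell moves farther out.
Here both period and group differ, so the two effects have to be weighed against each other.
Al > Cs: both effects reinforce here, so Al is clearly the higher of the two.
Mg > Al: this pair runs against the simple trend — see the exception note.
Br > Mg: the two effects oppose for this pair; the across-period effect wins (1140 vs 738 kJ/mol).
Note the exception: Mg has a higher first ionization energy than Al, contrary to the simple trend — Al's single 3p electron is easier to remove than one from Mg's filled 3s².
Approximate values (kJ/mol): Mg 738, Al 578, Br 1140, Cs 376.
So from highest to lowest: Br > Mg > Al > Cs.

Br > Mg > Al > Cs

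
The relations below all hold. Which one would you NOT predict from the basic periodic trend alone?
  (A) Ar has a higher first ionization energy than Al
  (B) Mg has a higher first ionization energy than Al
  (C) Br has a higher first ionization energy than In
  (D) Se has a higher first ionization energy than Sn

(B)

The general trend: first ionization energy increases across a period and decreases down a group.
(A) Ar (period 3, group 18) vs Al (period 3, group 13): the stated order agrees with the simple trend.
(B) Mg (period 3, group 2) vs Al (period 3, group 13): the stated order contradicts the simple trend.
(C) Br (period 4, group 17) vs In (period 5, group 13): the stated order agrees with the simple trend.
(D) Se (period 4, group 16) vs Sn (period 5, group 14): the stated order agrees with the simple trend.
The exception is (B): Al's single 3p electron is easier to remove than one from Mg's filled 3s².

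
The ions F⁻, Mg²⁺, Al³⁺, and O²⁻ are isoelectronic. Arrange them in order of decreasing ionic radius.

O²⁻ > F⁻ > Mg²⁺ > Al³⁺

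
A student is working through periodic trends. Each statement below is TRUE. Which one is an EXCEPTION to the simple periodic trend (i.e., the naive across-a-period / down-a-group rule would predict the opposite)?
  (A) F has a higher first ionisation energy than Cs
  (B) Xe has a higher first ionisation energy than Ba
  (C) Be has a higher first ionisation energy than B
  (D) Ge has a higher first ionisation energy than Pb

(C)

The general trend: first ionisation energy increases across a period and decreases down a group.
(A) F (period 2, group 17) vs Cs (period 6, group 1): the stated order agrees with the simple trend.
(B) Xe (period 5, group 18) vs Ba (period 6, group 2): the stated order agrees with the simple trend.
(C) Be (period 2, group 2) vs B (period 2, group 13): the stated order contradicts the simple trend.
(D) Ge (period 4, group 14) vs Pb (period 6, group 14): the stated order agrees with the simple trend.
The exception is (C): removing B's lone 2p electron is easier than breaking Be's filled 2s².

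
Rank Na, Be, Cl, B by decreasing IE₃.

Be > Na > Cl > B

IE_3 is the cost of taking one more electron from the +2 cation: Na²⁺ is already 1 electron into the core; Be²⁺ is the bare [He] core; Cl²⁺ still has 5 valence electrons; B²⁺ still has 1 valence electron.
Core electrons are held far more tightly than valence electrons, so Na and Be top the IE_3 order.
Valence configurations: Cl²⁺ [Ne]3s²3p³, B²⁺ [He]2s¹.
Tabulated IE_3 (kJ/mol): Na 6910, Be 14849, Cl 3822, B 3660.
So the third ionization energies run B < Cl < Na < Be.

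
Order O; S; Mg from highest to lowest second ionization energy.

After 1 electron has been removed, what remains? O⁺ still has 5 valence electrons; S⁺ still has 5 valence electrons; Mg⁺ still has 1 valence electron.
All are still removing valence electrons, so compare the +1 ions as you would atoms: IE_2 generally rises across a period (higher Z_eff) and falls down a group (larger shell), subject to the usual subshell exceptions.
Valence configurations: O⁺ [He]2s²2p³, S⁺ [Ne]3s²3p³, Mg⁺ [Ne]3s¹.
The numbers (kJ/mol): O 3388, S 2252, Mg 1451.
Putting it together, IE_2: Mg < S < O.

O > S > Mg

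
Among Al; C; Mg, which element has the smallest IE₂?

Mg

The second ionization energy removes an electron from the +1 ion. For each element: Al⁺ still has 2 valence electrons; C⁺ still has 3 valence electrons; Mg⁺ still has 1 valence electron.
All are still removing valence electrons, so compare the +1 ions as you would atoms: IE_2 generally rises across a period (higher Z_eff) and falls down a group (larger shell), subject to the usual subshell exceptions.
Valence configurations: Al⁺ [Ne]3s², C⁺ [He]2s²2p¹, Mg⁺ [Ne]3s¹.
The numbers (kJ/mol): Al 1817, C 2353, Mg 1451.
Hence IE_2: Mg < Al < C.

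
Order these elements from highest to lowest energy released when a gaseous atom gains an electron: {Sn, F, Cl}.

Cl > F > Sn

F is in period 2, group 17; Cl is in period 3, group 17; Sn is in period 5, group 14.
Electron affinity generally becomes more exothermic across a period toward the halogens and less exothermic down a group.
These span different periods and groups, so the two trends combine.
F > Sn: both effects reinforce here, so F is clearly the higher of the two.
Cl > F: this pair runs against the simple trend — see the exception note.
Note the exception: Cl has a higher electron affinity than F, contrary to the simple trend — F's small 2p subshell makes the incoming electron feel strong e⁻–e⁻ repulsion, so Cl actually releases more energy on gaining an electron.
Approximate values (kJ/mol): F 328, Cl 349, Sn 107.
So from highest to lowest: Cl > F > Sn.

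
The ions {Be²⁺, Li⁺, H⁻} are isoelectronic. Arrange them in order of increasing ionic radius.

All of these have 2 electrons, so size is governed by nuclear charge alone: the more protons, the stronger the pull on the same electron cloud, and the smaller the ion.
Nuclear charges: Be²⁺ (Z=4), Li⁺ (Z=3), H⁻ (Z=1).
Smallest to largest: Be²⁺ < Li⁺ < H⁻.

Be²⁺, Li⁺, H⁻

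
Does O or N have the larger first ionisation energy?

N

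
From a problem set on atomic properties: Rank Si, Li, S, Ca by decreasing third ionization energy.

The third ionization energy removes an electron from the +2 ion. For each element: Si²⁺ still has 2 valence electrons; Li²⁺ is already 1 electron into the core; S²⁺ still has 4 valence electrons; Ca²⁺ is the bare [Ar] core.
Breaking into a closed-shell core is much more expensive than removing a leftover valence electron — Ca and Li have the largest IE_3 here.
Valence configurations: Si²⁺ [Ne]3s², S²⁺ [Ne]3s²3p².
The numbers (kJ/mol): Si 3232, Li 11815, S 3357, Ca 4912.
Hence IE_3: Si < S < Ca < Li.

Li > Ca > S > Si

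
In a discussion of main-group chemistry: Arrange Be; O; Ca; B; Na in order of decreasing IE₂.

The second ionization energy removes an electron from the +1 ion. For each element: Be⁺ still has 1 valence electron; O⁺ still has 5 valence electrons; Ca⁺ still has 1 valence electron; B⁺ still has 2 valence electrons; Na⁺ is the bare [Ne] core.
Pulling an electron out of a noble-gas core costs far more than removing a remaining valence electron, so Na sits at the high end of IE_2.
Valence configurations: Be⁺ [He]2s¹, O⁺ [He]2s²2p³, Ca⁺ [Ar]4s¹, B⁺ [He]2s².
Tabulated IE_2 (kJ/mol): Be 1757, O 3388, Ca 1145, B 2427, Na 4562.
Putting it together, IE_2: Ca < Be < B < O < Na.

Na > O > B > Be > Ca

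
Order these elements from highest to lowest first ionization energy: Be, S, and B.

S > Be > B

Be is in period 2, group 2; B is in period 2, group 13; S is in period 3, group 16.
Across a period the outer electron is held more tightly (higher IE₁); down a group it sits in a higher shell, more shielded, and comes off more easily.
Here both period and group differ, so the two effects have to be weighed against each other.
Be > B: this pair runs against the simple trend — see the exception note.
S > Be: the two effects oppose for this pair; the across-period effect wins (1000 vs 900 kJ/mol).
Note the exception: Be has a higher first ionization energy than B, contrary to the simple trend — removing B's lone 2p electron is easier than breaking Be's filled 2s².
Tabulated first ionization energy (kJ/mol): Be 900, B 801, S 1000.
So from highest to lowest: S > Be > B.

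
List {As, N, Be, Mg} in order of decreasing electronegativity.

N > As > Be > Mg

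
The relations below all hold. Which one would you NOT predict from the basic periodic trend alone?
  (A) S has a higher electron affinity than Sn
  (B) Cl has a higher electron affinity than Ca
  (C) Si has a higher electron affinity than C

(C)

The general trend: electron affinity increases across a period and decreases down a group.
(A) S (period 3, group 16) vs Sn (period 5, group 14): the stated order agrees with the simple trend.
(B) Cl (period 3, group 17) vs Ca (period 4, group 2): the stated order agrees with the simple trend.
(C) Si (period 3, group 14) vs C (period 2, group 14): the stated order contradicts the simple trend.
The exception is (C): Si's larger, more diffuse 3p orbitals accept an added electron slightly more readily than C's compact 2p.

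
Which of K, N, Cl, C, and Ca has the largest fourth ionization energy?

The fourth ionization energy removes an electron from the +3 ion. For each element: K³⁺ is already 2 electrons into the core; N³⁺ still has 2 valence electrons; Cl³⁺ still has 4 valence electrons; C³⁺ still has 1 valence electron; Ca³⁺ is already 1 electron into the core.
Usually core removal costs more than valence removal, but here the competition is close: a tightly held n=2 valence electron can cost more to remove than an n=3 core electron, so the actual values have to decide it.
Valence configurations: N³⁺ [He]2s², Cl³⁺ [Ne]3s²3p², C³⁺ [He]2s¹.
The numbers (kJ/mol): K 5877, N 7475, Cl 5159, C 6223, Ca 6491.
Overall IE_4 order: Cl < K < C < Ca < N.

N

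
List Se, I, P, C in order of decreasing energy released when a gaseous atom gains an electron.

C is in period 2, group 14; P is in period 3, group 15; Se is in period 4, group 16; I is in period 5, group 17.
Atoms with high Z_eff and room in the valence shell (especially the halogens) have the most exothermic electron affinities.
These sit on a diagonal, where the across-period and down-group effects partly cancel.
C > P: the two effects oppose for this pair; the down-group effect wins (122 vs 72 kJ/mol).
Se > C: the two effects oppose for this pair; the across-period effect wins (195 vs 122 kJ/mol).
I > Se: the two effects oppose for this pair; the across-period effect wins (295 vs 195 kJ/mol).
Tabulated electron affinity (kJ/mol): C 122, P 72, Se 195, I 295.
So from highest to lowest: I > Se > C > P.

I, Se, C, P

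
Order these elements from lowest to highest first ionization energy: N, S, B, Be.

Be is in period 2, group 2; B is in period 2, group 13; N is in period 2, group 15; S is in period 3, group 16.
Across a period the outer electron is held more tightly (higher IE₁); down a group it sits in a higher shell, more shielded, and comes off more easily.
Here both period and group differ, so the two effects have to be weighed against each other.
Be > B: this pair runs against the simple trend — see the exception note.
S > Be: period and group pull opposite ways; the across-period shift dominates (1000 vs 900 kJ/mol).
N > S: the two effects oppose for this pair; the down-group effect wins (1402 vs 1000 kJ/mol).
Note the exception: Be has a higher first ionization energy than B, contrary to the simple trend — removing B's lone 2p electron is easier than breaking Be's filled 2s².
For reference (kJ/mol): Be 900, B 801, N 1402, S 1000.
So from lowest to highest: B < Be < S < N.

B < Be < S < N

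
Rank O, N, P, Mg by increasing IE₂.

Mg < P < N < O

Consider each +1 ion: O⁺ still has 5 valence electrons; N⁺ still has 4 valence electrons; P⁺ still has 4 valence electrons; Mg⁺ still has 1 valence electron.
All are still removing valence electrons, so compare the +1 ions as you would atoms: IE_2 generally rises across a period (higher Z_eff) and falls down a group (larger shell), subject to the usual subshell exceptions.
Valence configurations: O⁺ [He]2s²2p³, N⁺ [He]2s²2p², P⁺ [Ne]3s²3p², Mg⁺ [Ne]3s¹.
Tabulated IE_2 (kJ/mol): O 3388, N 2856, P 1907, Mg 1451.
Putting it together, IE_2: Mg < P < N < O.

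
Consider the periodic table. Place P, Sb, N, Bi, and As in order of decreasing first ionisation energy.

N is in period 2, group 15; P is in period 3, group 15; As is in period 4, group 15; Sb is in period 5, group 15; Bi is in period 6, group 15.
First ionization energy rises across a period (greater Z_eff holds electrons more tightly) and falls down a group (valence electrons are farther from the nucleus).
All are in group 15, so first ionization energy increases up the group.
So from highest to lowest: N > P > As > Sb > Bi.

N > P > As > Sb > Bi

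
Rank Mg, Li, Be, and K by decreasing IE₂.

IE_2 is the cost of taking one more electron from the +1 cation: Mg⁺ still has 1 valence electron; Li⁺ is the bare [He] core; Be⁺ still has 1 valence electron; K⁺ is the bare [Ar] core.
Pulling an electron out of a noble-gas core costs far more than removing a remaining valence electron, so K and Li sit at the high end of IE_2.
Valence configurations: Mg⁺ [Ne]3s¹, Be⁺ [He]2s¹.
Approximate IE_2 values (kJ/mol): Mg 1451, Li 7298, Be 1757, K 3052.
Overall IE_2 order: Mg < Be < K < Li.

Li, K, Be, Mg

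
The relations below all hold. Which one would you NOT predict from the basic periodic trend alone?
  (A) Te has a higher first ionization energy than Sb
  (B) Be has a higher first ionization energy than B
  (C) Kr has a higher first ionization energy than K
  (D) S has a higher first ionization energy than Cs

The general trend: first ionization energy increases across a period and decreases down a group.
(A) Te (period 5, group 16) vs Sb (period 5, group 15): the stated order agrees with the simple trend.
(B) Be (period 2, group 2) vs B (period 2, group 13): the stated order contradicts the simple trend.
(C) Kr (period 4, group 18) vs K (period 4, group 1): the stated order agrees with the simple trend.
(D) S (period 3, group 16) vs Cs (period 6, group 1): the stated order agrees with the simple trend.
The exception is (B): removing B's lone 2p electron is easier than breaking Be's filled 2s².

(B)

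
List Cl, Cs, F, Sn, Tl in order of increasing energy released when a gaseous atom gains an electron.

Tl, Cs, Sn, F, Cl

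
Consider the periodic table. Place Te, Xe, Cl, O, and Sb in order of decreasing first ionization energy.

O > Cl > Xe > Te > Sb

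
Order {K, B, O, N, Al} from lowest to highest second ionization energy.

The second ionization energy removes an electron from the +1 ion. For each element: K⁺ is the bare [Ar] core; B⁺ still has 2 valence electrons; O⁺ still has 5 valence electrons; N⁺ still has 4 valence electrons; Al⁺ still has 2 valence electrons.
Usually core removal costs more than valence removal, but here the competition is close: a tightly held n=2 valence electron can cost more to remove than an n=3 core electron, so the actual values have to decide it.
Valence configurations: B⁺ [He]2s², O⁺ [He]2s²2p³, N⁺ [He]2s²2p², Al⁺ [Ne]3s².
Approximate IE_2 values (kJ/mol): K 3052, B 2427, O 3388, N 2856, Al 1817.
Overall IE_2 order: Al < B < N < K < O.

Al < B < N < K < O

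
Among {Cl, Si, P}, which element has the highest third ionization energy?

After 2 electrons have been removed, what remains? Cl²⁺ still has 5 valence electrons; Si²⁺ still has 2 valence electrons; P²⁺ still has 3 valence electrons.
All are still removing valence electrons, so compare the +2 ions as you would atoms: IE_3 generally rises across a period (higher Z_eff) and falls down a group (larger shell), subject to the usual subshell exceptions.
Valence configurations: Cl²⁺ [Ne]3s²3p³, Si²⁺ [Ne]3s², P²⁺ [Ne]3s²3p¹.
P²⁺ loses a lone 3p electron whereas Si²⁺ must break into a filled 3s² pair, so IE_3(Si) > IE_3(P) even though P has the higher nuclear charge.
Approximate IE_3 values (kJ/mol): Cl 3822, Si 3232, P 2914.
So the third ionization energies run P < Si < Cl.

Cl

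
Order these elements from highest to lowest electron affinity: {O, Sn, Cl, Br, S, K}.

Atoms with high Z_eff and room in the valence shell (especially the halogens) have the most exothermic electron affinities.
Neither a single period nor a single group — weigh both effects.
Sn > K: period and group pull opposite ways; the across-period shift dominates (107 vs 48 kJ/mol).
O > Sn: relative to Sn, both the across-period and down-group shifts push O's electron affinity up.
S > O: this pair runs against the simple trend — see the exception note.
Br > S: period and group pull opposite ways; the across-period shift dominates (325 vs 200 kJ/mol).
Cl > Br: Cl sits above Br in group 17, so the down-group effect alone puts Cl higher.
Note the exception: S has a higher electron affinity than O, contrary to the simple trend — the compact 2p subshell of O repels the added electron more than S's larger 3p does.
Approximate values (kJ/mol): O 141, S 200, Cl 349, K 48, Br 325, Sn 107.
So from highest to lowest: Cl > Br > S > O > Sn > K.

Cl > Br > S > O > Sn > K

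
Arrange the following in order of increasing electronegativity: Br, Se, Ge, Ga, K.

K is in period 4, group 1; Ga is in period 4, group 13; Ge is in period 4, group 14; Se is in period 4, group 16; Br is in period 4, group 17.
Electronegativity increases across a period and decreases down a group, tracking effective nuclear charge and atomic size.
All lie in period 4, so electronegativity increases left to right.
So from lowest to highest: K < Ga < Ge < Se < Br.

K < Ga < Ge < Se < Br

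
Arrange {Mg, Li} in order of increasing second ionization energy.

Mg < Li

The second ionization energy removes an electron from the +1 ion. For each element: Mg⁺ still has 1 valence electron; Li⁺ is the bare [He] core.
Breaking into a closed-shell core is much more expensive than removing a leftover valence electron — Li has the largest IE_2 here.
Approximate IE_2 values (kJ/mol): Mg 1451, Li 7298.
So the second ionization energies run Mg < Li.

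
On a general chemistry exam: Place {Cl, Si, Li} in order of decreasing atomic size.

Li, Si, Cl

Li is in period 2, group 1; Si is in period 3, group 14; Cl is in period 3, group 17.
Atomic radius shrinks across a period as nuclear charge pulls the same shell inward, and grows down a group as new shells are added.
Here both period and group differ, so the two effects have to be weighed against each other.
Si > Cl: Si lies to the left of Cl in period 3, so the across-period effect alone puts Si larger.
Li > Si: period and group pull opposite ways; the across-period shift dominates (133 vs 116 pm).
Approximate values (pm): Li 133, Si 116, Cl 99.
So from largest to smallest: Li > Si > Cl.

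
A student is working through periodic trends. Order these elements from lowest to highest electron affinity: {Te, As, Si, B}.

B < As < Si < Te

Atoms with high Z_eff and room in the valence shell (especially the halogens) have the most exothermic electron affinities.
A diagonal step moves right (one effect) and down (the opposite effect) at once.
As > B: period and group pull opposite ways; the across-period shift dominates (78 vs 27 kJ/mol).
Si > As: period and group pull opposite ways; the down-group shift dominates (134 vs 78 kJ/mol).
Te > Si: period and group pull opposite ways; the across-period shift dominates (190 vs 134 kJ/mol).
Tabulated electron affinity (kJ/mol): B 27, Si 134, As 78, Te 190.
So from lowest to highest: B < As < Si < Te.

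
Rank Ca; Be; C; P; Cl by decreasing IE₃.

The third ionization energy removes an electron from the +2 ion. For each element: Ca²⁺ is the bare [Ar] core; Be²⁺ is the bare [He] core; C²⁺ still has 2 valence electrons; P²⁺ still has 3 valence electrons; Cl²⁺ still has 5 valence electrons.
Pulling an electron out of a noble-gas core costs far more than removing a remaining valence electron, so Ca and Be sit at the high end of IE_3.
Valence configurations: C²⁺ [He]2s², P²⁺ [Ne]3s²3p¹, Cl²⁺ [Ne]3s²3p³.
Approximate IE_3 values (kJ/mol): Ca 4912, Be 14849, C 4620, P 2914, Cl 3822.
Putting it together, IE_3: P < Cl < C < Ca < Be.

Be, Ca, C, Cl, P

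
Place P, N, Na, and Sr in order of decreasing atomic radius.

Radius decreases left→right (rising Z_eff, same n) and increases top→bottom (higher n).
These span different periods and groups, so the two trends combine.
P > N: P sits below N in group 15, so the down-group effect alone puts P larger.
Na > P: Na lies to the left of P in period 3, so the across-period effect alone puts Na larger.
Sr > Na: period and group pull opposite ways; the down-group shift dominates (185 vs 155 pm).
For reference (pm): N 71, Na 155, P 111, Sr 185.
So from largest to smallest: Sr > Na > P > N.

Sr, Na, P, N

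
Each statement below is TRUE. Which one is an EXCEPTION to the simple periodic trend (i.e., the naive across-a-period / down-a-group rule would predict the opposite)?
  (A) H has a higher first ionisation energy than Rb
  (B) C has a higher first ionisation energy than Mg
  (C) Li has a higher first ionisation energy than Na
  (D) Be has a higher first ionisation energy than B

The general trend: first ionisation energy increases across a period and decreases down a group.
(A) H (period 1, group 1) vs Rb (period 5, group 1): the stated order agrees with the simple trend.
(B) C (period 2, group 14) vs Mg (period 3, group 2): the stated order agrees with the simple trend.
(C) Li (period 2, group 1) vs Na (period 3, group 1): the stated order agrees with the simple trend.
(D) Be (period 2, group 2) vs B (period 2, group 13): the stated order contradicts the simple trend.
The exception is (D): removing B's lone 2p electron is easier than breaking Be's filled 2s².

(D)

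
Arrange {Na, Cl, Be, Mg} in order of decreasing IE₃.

Be > Mg > Na > Cl

IE_3 is the cost of taking one more electron from the +2 cation: Na²⁺ is already 1 electron into the core; Cl²⁺ still has 5 valence electrons; Be²⁺ is the bare [He] core; Mg²⁺ is the bare [Ne] core.
Core electrons are held far more tightly than valence electrons, so Na, Mg and Be top the IE_3 order.
Approximate IE_3 values (kJ/mol): Na 6910, Cl 3822, Be 14849, Mg 7733.
Overall IE_3 order: Cl < Na < Mg < Be.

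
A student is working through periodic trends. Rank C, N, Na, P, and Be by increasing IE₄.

The fourth ionization energy removes an electron from the +3 ion. For each element: C³⁺ still has 1 valence electron; N³⁺ still has 2 valence electrons; Na³⁺ is already 2 electrons into the core; P³⁺ still has 2 valence electrons; Be³⁺ is already 1 electron into the core.
Breaking into a closed-shell core is much more expensive than removing a leftover valence electron — Na and Be have the largest IE_4 here.
Valence configurations: C³⁺ [He]2s¹, N³⁺ [He]2s², P³⁺ [Ne]3s².
The numbers (kJ/mol): C 6223, N 7475, Na 9543, P 4964, Be 21007.
Overall IE_4 order: P < C < N < Na < Be.

P, C, N, Na, Be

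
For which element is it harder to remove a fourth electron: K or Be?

Be

After 3 electrons have been removed, what remains? K³⁺ is already 2 electrons into the core; Be³⁺ is already 1 electron into the core.
All of these are removing an electron from a noble-gas core or deeper; the smaller core (lower principal quantum number) is held far more tightly, and within a period the higher nuclear charge binds the same core more tightly.
Approximate IE_4 values (kJ/mol): K 5877, Be 21007.
Overall IE_4 order: K < Be.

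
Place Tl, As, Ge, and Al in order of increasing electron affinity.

Al is in period 3, group 13; Ge is in period 4, group 14; As is in period 4, group 15; Tl is in period 6, group 13.
Adding an electron releases more energy for atoms nearer the top right (short of the noble gases).
Here both period and group differ, so the two effects have to be weighed against each other.
Al > Tl: they share group 13; the group trend gives Al the larger value.
As > Al: period and group pull opposite ways; the across-period shift dominates (78 vs 42 kJ/mol).
Ge > As: this pair runs against the simple trend — see the exception note.
Note the exception: Ge has a higher electron affinity than As, contrary to the simple trend — adding an electron to As's half-filled 4p³ is unfavourable, so Ge (4p²) has the more exothermic EA.
Approximate values (kJ/mol): Al 42, Ge 119, As 78, Tl 19.
So from lowest to highest: Tl < Al < As < Ge.

Tl, Al, As, Ge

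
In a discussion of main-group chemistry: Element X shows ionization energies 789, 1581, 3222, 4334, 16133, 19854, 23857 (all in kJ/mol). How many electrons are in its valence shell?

Look for the largest jump between consecutive ionization energies: IE5/IE4 ≈ 3.7, far larger than any earlier ratio.
That jump marks the point where a core electron is being removed. So the atom has 4 valence electrons.

4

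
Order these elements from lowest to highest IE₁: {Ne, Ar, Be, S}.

Be is in period 2, group 2; Ne is in period 2, group 18; S is in period 3, group 16; Ar is in period 3, group 18.
IE₁ increases left→right with effective nuclear charge and decreases top→bottom as the valence shell moves farther out.
Neither a single period nor a single group — weigh both effects.
S > Be: the two effects oppose for this pair; the across-period effect wins (1000 vs 900 kJ/mol).
Ar > S: both are in period 3; the period trend gives Ar the larger value.
Ne > Ar: they share group 18; the group trend gives Ne the larger value.
For reference (kJ/mol): Be 900, Ne 2081, S 1000, Ar 1521.
So from lowest to highest: Be < S < Ar < Ne.

Be, S, Ar, Ne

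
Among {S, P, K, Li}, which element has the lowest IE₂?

P

After 1 electron has been removed, what remains? S⁺ still has 5 valence electrons; P⁺ still has 4 valence electrons; K⁺ is the bare [Ar] core; Li⁺ is the bare [He] core.
Core electrons are held far more tightly than valence electrons, so K and Li top the IE_2 order.
Valence configurations: S⁺ [Ne]3s²3p³, P⁺ [Ne]3s²3p².
Tabulated IE_2 (kJ/mol): S 2252, P 1907, K 3052, Li 7298.
Overall IE_2 order: P < S < K < Li.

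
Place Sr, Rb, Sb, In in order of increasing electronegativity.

Rb is in period 5, group 1; Sr is in period 5, group 2; In is in period 5, group 13; Sb is in period 5, group 15.
Smaller atoms with higher effective nuclear charge are more electronegative.
All lie in period 5, so electronegativity increases left to right.
So from lowest to highest: Rb < Sr < In < Sb.

Rb < Sr < In < Sb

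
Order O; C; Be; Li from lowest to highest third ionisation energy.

C, O, Li, Be

IE_3 is the cost of taking one more electron from the +2 cation: O²⁺ still has 4 valence electrons; C²⁺ still has 2 valence electrons; Be²⁺ is the bare [He] core; Li²⁺ is already 1 electron into the core.
Breaking into a closed-shell core is much more expensive than removing a leftover valence electron — Li and Be have the largest IE_3 here.
Valence configurations: O²⁺ [He]2s²2p², C²⁺ [He]2s².
Tabulated IE_3 (kJ/mol): O 5300, C 4620, Be 14849, Li 11815.
Hence IE_3: C < O < Li < Be.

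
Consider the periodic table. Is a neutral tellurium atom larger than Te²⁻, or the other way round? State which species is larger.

Te²⁻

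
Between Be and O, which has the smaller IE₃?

Consider each +2 ion: Be²⁺ is the bare [He] core; O²⁺ still has 4 valence electrons.
Pulling an electron out of a noble-gas core costs far more than removing a remaining valence electron, so Be sits at the high end of IE_3.
Approximate IE_3 values (kJ/mol): Be 14849, O 5300.
Putting it together, IE_3: O < Be.

O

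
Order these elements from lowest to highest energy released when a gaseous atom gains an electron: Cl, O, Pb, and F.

Adding an electron releases more energy for atoms nearer the top right (short of the noble gases).
Here both period and group differ, so the two effects have to be weighed against each other.
O > Pb: relative to Pb, both the across-period and down-group shifts push O's electron affinity up.
F > O: F lies to the right of O in period 2, so the across-period effect alone puts F higher.
Cl > F: this pair runs against the simple trend — see the exception note.
Note the exception: Cl has a higher electron affinity than F, contrary to the simple trend — F's small 2p subshell makes the incoming electron feel strong e⁻–e⁻ repulsion, so Cl actually releases more energy on gaining an electron.
Tabulated electron affinity (kJ/mol): O 141, F 328, Cl 349, Pb 35.
So from lowest to highest: Pb < O < F < Cl.

Pb < O < F < Cl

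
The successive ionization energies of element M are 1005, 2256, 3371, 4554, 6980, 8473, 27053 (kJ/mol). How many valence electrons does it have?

6

Look for the largest jump between consecutive ionization energies: IE7/IE6 ≈ 3.2, far larger than any earlier ratio.
That jump marks the point where a core electron is being removed. So the atom has 6 valence electrons.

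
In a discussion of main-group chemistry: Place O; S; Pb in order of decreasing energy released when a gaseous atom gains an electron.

S, O, Pb

Adding an electron releases more energy for atoms nearer the top right (short of the noble gases).
Neither a single period nor a single group — weigh both effects.
O > Pb: relative to Pb, both the across-period and down-group shifts push O's electron affinity up.
S > O: this pair runs against the simple trend — see the exception note.
Note the exception: S has a higher electron affinity than O, contrary to the simple trend — the compact 2p subshell of O repels the added electron more than S's larger 3p does.
Approximate values (kJ/mol): O 141, S 200, Pb 35.
So from highest to lowest: S > O > Pb.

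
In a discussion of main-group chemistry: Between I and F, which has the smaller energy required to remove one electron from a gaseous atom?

I

F is in period 2, group 17; I is in period 5, group 17.
Removing the outermost electron gets harder across a period and easier down a group.
All are in group 17, so first ionization energy increases up the group.
So I has the smaller energy required to remove one electron from a gaseous atom (I < F).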